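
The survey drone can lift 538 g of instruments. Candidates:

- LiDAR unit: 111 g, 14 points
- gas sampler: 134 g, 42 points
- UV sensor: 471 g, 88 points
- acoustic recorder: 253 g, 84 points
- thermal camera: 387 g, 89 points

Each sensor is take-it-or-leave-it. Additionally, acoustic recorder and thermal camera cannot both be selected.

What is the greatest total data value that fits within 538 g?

140

Ranking by ratio (data value/g): acoustic recorder 0.33, gas sampler 0.31, thermal camera 0.23.
LiDAR unit + gas sampler + acoustic recorder uses 498 of the 538 g and totals 140.
No other feasible combination exceeds 140.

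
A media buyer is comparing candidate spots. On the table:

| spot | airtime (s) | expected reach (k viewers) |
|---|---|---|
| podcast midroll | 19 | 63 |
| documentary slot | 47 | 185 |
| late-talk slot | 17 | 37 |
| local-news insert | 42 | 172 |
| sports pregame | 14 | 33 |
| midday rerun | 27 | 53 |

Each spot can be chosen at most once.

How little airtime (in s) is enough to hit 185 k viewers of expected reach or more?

47

Need the lightest bundle worth ≥ 185.
documentary slot reaches 185 using 47 s.
Any bundle with less than 47 s falls short of 185.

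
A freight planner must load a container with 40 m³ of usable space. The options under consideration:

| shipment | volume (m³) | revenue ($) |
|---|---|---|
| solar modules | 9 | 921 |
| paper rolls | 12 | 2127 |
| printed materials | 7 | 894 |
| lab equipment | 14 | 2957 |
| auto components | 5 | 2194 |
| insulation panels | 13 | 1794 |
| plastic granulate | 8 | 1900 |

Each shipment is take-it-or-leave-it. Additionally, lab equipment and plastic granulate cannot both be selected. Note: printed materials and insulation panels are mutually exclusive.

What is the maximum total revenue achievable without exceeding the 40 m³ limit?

8199

Taking solar modules + paper rolls + lab equipment + auto components: 40 m³ used, 8199 in revenue.
The closest alternative, paper rolls + printed materials + lab equipment + auto components, reaches only 8172.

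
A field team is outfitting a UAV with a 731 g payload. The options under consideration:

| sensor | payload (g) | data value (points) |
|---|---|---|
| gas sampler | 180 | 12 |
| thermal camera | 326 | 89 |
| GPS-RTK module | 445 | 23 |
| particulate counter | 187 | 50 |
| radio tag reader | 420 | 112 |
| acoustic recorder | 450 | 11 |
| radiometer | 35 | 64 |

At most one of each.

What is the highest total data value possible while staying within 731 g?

226

Ranking by ratio (data value/g): radiometer 1.83, thermal camera 0.27, particulate counter 0.27.
Filling by ratio: gas sampler + thermal camera + particulate counter + radiometer for 215, with 3 g left unused.
Dropping gas sampler and thermal camera frees 506 g; slotting in radio tag reader (420 g) lifts the total to 226 at 642 g.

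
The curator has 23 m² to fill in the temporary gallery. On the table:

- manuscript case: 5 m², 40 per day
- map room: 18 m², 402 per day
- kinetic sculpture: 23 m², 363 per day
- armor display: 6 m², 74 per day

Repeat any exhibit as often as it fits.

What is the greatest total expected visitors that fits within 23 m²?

Density check — map room 22.33, kinetic sculpture 15.78, armor display 12.33, manuscript case 8.00 are the best per m².
The ratio ordering already packs tightly: manuscript case + map room, 23 m², 442.

442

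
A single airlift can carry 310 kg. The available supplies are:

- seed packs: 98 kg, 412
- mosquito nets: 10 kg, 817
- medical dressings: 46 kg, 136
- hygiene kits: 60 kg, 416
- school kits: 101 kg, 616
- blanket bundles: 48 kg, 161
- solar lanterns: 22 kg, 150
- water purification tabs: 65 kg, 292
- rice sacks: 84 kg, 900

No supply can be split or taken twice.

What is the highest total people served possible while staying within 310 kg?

The ratio heuristic lands on mosquito nets + hygiene kits + school kits + solar lanterns + rice sacks (2899) but leaves 33 kg idle.
Dropping solar lanterns frees 22 kg; slotting in blanket bundles (48 kg) lifts the total to 2910 at 303 kg.
The spare 7 kg is too small for any remaining supply, and no exchange beats 2910.

2910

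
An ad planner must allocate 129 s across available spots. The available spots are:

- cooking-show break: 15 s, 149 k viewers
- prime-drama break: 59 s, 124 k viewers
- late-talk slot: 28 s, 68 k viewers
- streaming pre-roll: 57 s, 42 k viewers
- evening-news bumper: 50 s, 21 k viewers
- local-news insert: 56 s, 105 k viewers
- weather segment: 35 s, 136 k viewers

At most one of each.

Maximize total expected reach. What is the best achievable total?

409

Greedy by ratio would take cooking-show break + late-talk slot + evening-news bumper + weather segment: 128 s used, total 374.
Replace late-talk slot and evening-news bumper with prime-drama break: the trade gains 35 net, giving 409 at 109 s.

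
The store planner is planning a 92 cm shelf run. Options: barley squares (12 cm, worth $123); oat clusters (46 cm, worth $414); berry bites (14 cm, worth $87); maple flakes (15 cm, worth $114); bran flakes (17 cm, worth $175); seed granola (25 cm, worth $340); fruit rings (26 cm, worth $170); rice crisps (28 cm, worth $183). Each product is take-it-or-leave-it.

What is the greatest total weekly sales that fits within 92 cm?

By weekly sales per cm: seed granola 13.60, bran flakes 10.29, barley squares 10.25 lead.
Greedy by ratio would take barley squares + berry bites + maple flakes + bran flakes + seed granola: 83 cm used, total 839.
Dropping barley squares and berry bites and maple flakes frees 41 cm; slotting in oat clusters (46 cm) lifts the total to 929 at 88 cm.
Nothing else within 92 cm beats 929.

929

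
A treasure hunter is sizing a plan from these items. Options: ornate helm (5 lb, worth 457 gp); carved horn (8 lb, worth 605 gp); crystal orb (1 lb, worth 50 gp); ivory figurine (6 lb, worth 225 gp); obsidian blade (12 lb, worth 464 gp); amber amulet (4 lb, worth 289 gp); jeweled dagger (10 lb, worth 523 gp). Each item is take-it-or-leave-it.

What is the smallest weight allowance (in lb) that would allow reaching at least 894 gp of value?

12

Need the lightest bundle worth ≥ 894.
carved horn + amber amulet reaches 894 using 12 lb.
No combination under 12 lb hits 894.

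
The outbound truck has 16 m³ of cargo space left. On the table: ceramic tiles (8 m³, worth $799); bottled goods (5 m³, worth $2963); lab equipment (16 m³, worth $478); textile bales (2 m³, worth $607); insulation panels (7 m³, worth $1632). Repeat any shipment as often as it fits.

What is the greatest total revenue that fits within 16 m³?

Ranking by ratio (revenue/m³): bottled goods 592.60, textile bales 303.50, insulation panels 233.14.
The ratio ordering already packs tightly: 3×bottled goods, 15 m³, 8889.

8889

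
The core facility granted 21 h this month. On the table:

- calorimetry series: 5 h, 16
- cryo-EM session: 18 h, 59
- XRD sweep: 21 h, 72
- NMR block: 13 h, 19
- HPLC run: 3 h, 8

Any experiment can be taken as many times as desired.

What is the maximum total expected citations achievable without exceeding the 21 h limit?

72

Density check — XRD sweep 3.43, cryo-EM session 3.28, calorimetry series 3.20, HPLC run 2.67 are the best per h.
Best packing: XRD sweep — 21 h, 72 total.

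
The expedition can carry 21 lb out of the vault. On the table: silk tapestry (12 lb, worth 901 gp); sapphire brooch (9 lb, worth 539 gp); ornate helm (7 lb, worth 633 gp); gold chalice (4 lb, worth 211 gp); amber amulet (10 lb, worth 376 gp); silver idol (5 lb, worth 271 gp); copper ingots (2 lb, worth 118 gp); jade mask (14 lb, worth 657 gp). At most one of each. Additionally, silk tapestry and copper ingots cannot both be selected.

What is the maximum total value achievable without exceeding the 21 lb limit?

1534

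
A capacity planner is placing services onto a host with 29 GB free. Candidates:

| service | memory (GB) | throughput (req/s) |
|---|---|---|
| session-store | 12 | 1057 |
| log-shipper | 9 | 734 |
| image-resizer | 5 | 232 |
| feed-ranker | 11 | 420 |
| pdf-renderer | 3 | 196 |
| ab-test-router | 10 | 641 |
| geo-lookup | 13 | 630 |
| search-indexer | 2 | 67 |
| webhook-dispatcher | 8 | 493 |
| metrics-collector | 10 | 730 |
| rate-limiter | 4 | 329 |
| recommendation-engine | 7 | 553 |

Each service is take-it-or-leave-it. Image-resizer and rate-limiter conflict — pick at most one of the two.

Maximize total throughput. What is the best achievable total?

2344

Filling by ratio: session-store + log-shipper + pdf-renderer + rate-limiter for 2316, with 1 GB left unused.
Replace pdf-renderer and rate-limiter with recommendation-engine: the trade gains 28 net, giving 2344 at 28 GB.
Nothing else feasible within 29 GB beats 2344.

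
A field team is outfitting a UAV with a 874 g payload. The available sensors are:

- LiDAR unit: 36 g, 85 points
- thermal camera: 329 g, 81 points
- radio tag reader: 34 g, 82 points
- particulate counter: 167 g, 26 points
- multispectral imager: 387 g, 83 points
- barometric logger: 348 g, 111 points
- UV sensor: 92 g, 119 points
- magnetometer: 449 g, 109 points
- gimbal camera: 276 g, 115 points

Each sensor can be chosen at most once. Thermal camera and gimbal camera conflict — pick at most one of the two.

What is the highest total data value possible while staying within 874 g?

512

Ranking by ratio (data value/g): radio tag reader 2.41, LiDAR unit 2.36, UV sensor 1.29.
The ratio ordering already packs tightly: LiDAR unit + radio tag reader + barometric logger + UV sensor + gimbal camera, 786 g, 512.
Next best is LiDAR unit + radio tag reader + multispectral imager + UV sensor + gimbal camera at 484 (825 g) — short by 28.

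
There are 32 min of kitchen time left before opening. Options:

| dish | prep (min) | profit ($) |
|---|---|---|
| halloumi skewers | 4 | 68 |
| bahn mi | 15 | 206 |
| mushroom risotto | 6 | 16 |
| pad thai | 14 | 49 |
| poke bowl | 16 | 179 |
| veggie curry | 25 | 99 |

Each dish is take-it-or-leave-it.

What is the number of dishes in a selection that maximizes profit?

Best achievable profit is 385.
bahn mi + poke bowl hits 385 at 31 min.
Any selection reaching 385 contains exactly 2 dishes.

2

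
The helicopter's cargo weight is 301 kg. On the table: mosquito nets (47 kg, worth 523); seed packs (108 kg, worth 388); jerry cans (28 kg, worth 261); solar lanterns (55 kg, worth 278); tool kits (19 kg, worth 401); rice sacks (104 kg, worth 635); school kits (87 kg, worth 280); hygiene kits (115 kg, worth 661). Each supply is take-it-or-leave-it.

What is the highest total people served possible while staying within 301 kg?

By people served per kg: tool kits 21.11, mosquito nets 11.13, jerry cans 9.32, rice sacks 6.11 lead.
Taking the top-ratio supplies first gives mosquito nets + jerry cans + solar lanterns + tool kits + rice sacks for 2098 (253 kg).
Dropping jerry cans and solar lanterns frees 83 kg; slotting in hygiene kits (115 kg) lifts the total to 2220 at 285 kg.
Next best is mosquito nets + jerry cans + tool kits + school kits + hygiene kits at 2126 (296 kg) — short by 94.

2220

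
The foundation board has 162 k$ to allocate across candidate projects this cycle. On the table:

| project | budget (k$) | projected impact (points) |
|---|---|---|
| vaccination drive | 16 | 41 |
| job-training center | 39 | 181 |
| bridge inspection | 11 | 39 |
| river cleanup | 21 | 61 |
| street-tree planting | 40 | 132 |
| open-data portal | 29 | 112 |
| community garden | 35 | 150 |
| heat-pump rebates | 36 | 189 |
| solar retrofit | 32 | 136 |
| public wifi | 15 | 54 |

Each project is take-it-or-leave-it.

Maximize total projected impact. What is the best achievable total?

By projected impact per k$: heat-pump rebates 5.25, job-training center 4.64, community garden 4.29 lead.
Filling by ratio: job-training center + community garden + heat-pump rebates + solar retrofit + public wifi for 710, with 5 k$ left unused.
Dropping community garden frees 35 k$; slotting in bridge inspection + open-data portal (40 k$) lifts the total to 711 at 162 k$.
No other feasible combination exceeds 711.

711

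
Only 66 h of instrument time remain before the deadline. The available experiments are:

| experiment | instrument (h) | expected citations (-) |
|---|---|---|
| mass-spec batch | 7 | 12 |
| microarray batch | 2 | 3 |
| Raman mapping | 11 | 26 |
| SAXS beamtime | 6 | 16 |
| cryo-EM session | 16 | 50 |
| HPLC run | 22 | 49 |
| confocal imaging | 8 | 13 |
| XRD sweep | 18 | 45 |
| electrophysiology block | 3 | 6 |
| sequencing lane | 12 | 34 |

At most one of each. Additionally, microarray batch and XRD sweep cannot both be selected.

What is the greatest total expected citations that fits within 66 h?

177

By expected citations per h: cryo-EM session 3.12, sequencing lane 2.83, SAXS beamtime 2.67 lead.
The ratio ordering already packs tightly: Raman mapping + SAXS beamtime + cryo-EM session + XRD sweep + electrophysiology block + sequencing lane, 66 h, 177.
The closest alternative, Raman mapping + SAXS beamtime + cryo-EM session + XRD sweep + sequencing lane, reaches only 171.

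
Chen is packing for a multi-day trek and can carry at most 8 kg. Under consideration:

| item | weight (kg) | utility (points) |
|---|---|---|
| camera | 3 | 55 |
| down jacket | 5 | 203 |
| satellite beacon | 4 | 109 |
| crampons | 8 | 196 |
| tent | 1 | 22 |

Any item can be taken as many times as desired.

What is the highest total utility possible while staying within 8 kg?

269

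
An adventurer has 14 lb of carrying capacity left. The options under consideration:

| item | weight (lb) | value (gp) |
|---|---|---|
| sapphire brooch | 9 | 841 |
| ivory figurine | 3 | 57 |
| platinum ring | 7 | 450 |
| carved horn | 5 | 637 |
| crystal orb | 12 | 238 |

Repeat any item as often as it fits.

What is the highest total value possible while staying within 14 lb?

1478

By value per lb: carved horn 127.40, sapphire brooch 93.44, platinum ring 64.29, crystal orb 19.83 lead.
The ratio heuristic lands on ivory figurine + 2×carved horn (1331) but leaves 1 lb idle.
Dropping ivory figurine and carved horn frees 8 lb; slotting in sapphire brooch (9 lb) lifts the total to 1478 at 14 lb.
That's the maximum — no swap from here does better than 1478.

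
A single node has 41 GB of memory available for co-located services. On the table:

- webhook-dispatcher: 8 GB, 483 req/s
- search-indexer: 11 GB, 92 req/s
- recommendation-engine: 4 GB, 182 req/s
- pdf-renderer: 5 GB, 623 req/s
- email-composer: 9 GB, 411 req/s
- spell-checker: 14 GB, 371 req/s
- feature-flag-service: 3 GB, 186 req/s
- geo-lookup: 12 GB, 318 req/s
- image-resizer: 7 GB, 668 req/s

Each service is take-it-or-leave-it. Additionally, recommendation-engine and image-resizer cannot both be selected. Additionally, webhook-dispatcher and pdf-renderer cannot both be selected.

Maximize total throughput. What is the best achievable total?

2259

Ranking by ratio (throughput/GB): pdf-renderer 124.60, image-resizer 95.43, feature-flag-service 62.00, webhook-dispatcher 60.38.
Pdf-renderer + email-composer + spell-checker + feature-flag-service + image-resizer uses 38 of the 41 GB and totals 2259.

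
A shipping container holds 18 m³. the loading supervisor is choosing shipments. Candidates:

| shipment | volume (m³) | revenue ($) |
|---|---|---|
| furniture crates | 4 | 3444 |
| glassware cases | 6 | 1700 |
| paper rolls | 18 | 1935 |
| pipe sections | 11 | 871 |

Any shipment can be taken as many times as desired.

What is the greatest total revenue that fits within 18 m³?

Taking 4×furniture crates: 16 m³ used, 13776 in revenue.
No other feasible combination exceeds 13776.

13776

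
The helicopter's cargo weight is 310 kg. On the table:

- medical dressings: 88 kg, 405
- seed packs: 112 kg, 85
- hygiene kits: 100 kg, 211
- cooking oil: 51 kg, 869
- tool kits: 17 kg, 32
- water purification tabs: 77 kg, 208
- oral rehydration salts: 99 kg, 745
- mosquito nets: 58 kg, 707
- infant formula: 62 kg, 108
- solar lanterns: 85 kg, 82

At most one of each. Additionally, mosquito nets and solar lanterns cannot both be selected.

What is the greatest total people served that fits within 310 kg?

2726

Medical dressings + cooking oil + oral rehydration salts + mosquito nets uses 296 of the 310 kg and totals 2726.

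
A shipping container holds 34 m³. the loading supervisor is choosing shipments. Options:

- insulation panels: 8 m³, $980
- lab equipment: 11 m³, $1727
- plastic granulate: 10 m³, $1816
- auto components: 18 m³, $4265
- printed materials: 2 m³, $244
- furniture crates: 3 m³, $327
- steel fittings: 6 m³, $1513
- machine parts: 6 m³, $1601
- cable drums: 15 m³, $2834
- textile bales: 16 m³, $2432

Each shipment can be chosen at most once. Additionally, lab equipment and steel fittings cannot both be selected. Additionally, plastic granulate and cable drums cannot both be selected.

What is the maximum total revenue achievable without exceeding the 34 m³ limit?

7706

Ranking by ratio (revenue/m³): machine parts 266.83, steel fittings 252.17, auto components 236.94.
The ratio heuristic lands on auto components + printed materials + steel fittings + machine parts (7623) but leaves 2 m³ idle.
The 2 m³ tied up in printed materials is better spent on furniture crates — total rises to 7706 (33 m³).
No other feasible combination exceeds 7706.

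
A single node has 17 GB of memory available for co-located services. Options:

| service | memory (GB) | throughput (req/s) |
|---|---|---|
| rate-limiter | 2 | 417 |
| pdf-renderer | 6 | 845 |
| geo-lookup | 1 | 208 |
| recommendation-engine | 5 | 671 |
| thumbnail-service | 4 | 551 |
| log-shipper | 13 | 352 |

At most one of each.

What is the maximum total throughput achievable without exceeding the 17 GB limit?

2484

By throughput per GB: rate-limiter 208.50, geo-lookup 208.00, pdf-renderer 140.83 lead.
Taking the top-ratio services first gives rate-limiter + pdf-renderer + geo-lookup + thumbnail-service for 2021 (13 GB).
Dropping geo-lookup frees 1 GB; slotting in recommendation-engine (5 GB) lifts the total to 2484 at 17 GB.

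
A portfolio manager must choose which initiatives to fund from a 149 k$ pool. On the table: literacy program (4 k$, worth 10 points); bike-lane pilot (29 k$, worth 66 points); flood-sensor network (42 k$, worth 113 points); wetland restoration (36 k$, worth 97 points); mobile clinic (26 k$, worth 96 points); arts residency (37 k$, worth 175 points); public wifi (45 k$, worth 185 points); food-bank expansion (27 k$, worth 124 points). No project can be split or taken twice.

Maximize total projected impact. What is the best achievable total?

By projected impact per k$: arts residency 4.73, food-bank expansion 4.59, public wifi 4.11, mobile clinic 3.69 lead.
A density-first pass picks literacy program + mobile clinic + arts residency + public wifi + food-bank expansion — 590 at 139 k$.
The 26 k$ tied up in mobile clinic is better spent on wetland restoration — total rises to 591 (149 k$).
Nothing else within 149 k$ beats 591.

591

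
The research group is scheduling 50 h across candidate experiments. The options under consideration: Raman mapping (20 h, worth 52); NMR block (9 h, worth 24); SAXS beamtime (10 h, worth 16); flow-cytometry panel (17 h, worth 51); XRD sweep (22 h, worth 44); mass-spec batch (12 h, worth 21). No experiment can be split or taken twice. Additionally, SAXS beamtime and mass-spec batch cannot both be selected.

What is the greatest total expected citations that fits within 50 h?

127

Ranking by ratio (expected citations/h): flow-cytometry panel 3.00, NMR block 2.67, Raman mapping 2.60.
Best packing: Raman mapping + NMR block + flow-cytometry panel — 46 h, 127 total.
Runner-up Raman mapping + flow-cytometry panel + mass-spec batch tops out at 124.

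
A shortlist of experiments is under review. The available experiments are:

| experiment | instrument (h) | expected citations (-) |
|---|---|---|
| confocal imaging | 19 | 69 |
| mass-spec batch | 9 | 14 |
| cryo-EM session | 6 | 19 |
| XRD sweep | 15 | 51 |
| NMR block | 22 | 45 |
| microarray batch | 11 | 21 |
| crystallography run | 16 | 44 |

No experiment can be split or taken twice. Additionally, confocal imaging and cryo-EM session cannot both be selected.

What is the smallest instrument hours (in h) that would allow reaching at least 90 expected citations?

Look for the lowest-instrument combination reaching 90.
Taking confocal imaging + microarray batch gives 90 (≥ 90) for 30 h.
No combination under 30 h hits 90.

30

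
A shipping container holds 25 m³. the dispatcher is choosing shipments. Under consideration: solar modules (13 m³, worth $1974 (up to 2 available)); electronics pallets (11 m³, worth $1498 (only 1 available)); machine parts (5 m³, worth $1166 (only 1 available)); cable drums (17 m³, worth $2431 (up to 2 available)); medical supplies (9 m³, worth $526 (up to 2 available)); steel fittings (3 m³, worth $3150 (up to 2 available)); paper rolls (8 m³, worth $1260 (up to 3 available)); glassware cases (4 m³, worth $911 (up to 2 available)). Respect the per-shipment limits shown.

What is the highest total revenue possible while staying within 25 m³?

9637

The ratio heuristic lands on machine parts + 2×steel fittings + 2×glassware cases (9288) but leaves 6 m³ idle.
Replace glassware cases with paper rolls: the trade gains 349 net, giving 9637 at 23 m³.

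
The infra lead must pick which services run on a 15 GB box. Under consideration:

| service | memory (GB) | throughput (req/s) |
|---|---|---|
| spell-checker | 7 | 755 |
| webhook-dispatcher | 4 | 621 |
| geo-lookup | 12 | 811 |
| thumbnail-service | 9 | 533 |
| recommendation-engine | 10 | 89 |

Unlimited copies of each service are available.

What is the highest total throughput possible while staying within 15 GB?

Greedy by ratio would take 3×webhook-dispatcher: 12 GB used, total 1863.
Dropping webhook-dispatcher frees 4 GB; slotting in spell-checker (7 GB) lifts the total to 1997 at 15 GB.

1997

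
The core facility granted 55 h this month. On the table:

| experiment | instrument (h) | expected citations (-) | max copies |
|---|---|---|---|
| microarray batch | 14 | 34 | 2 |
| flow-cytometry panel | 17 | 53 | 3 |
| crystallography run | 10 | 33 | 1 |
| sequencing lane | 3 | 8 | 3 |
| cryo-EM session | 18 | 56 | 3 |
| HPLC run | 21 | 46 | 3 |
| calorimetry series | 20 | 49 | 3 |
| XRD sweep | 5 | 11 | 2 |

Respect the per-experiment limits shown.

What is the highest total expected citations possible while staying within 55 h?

170

Greedy by ratio would take 2×flow-cytometry panel + crystallography run + 3×sequencing lane: 53 h used, total 163.
Dropping crystallography run and 2×sequencing lane frees 16 h; slotting in cryo-EM session (18 h) lifts the total to 170 at 55 h.
No other feasible combination exceeds 170.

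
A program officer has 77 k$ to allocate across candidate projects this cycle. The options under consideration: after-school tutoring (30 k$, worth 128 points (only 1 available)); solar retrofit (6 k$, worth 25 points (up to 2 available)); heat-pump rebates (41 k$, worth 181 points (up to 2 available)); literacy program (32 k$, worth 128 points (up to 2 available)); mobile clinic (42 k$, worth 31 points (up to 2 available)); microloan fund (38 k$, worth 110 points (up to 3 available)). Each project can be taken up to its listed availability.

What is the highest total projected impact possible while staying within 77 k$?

Best packing: after-school tutoring + solar retrofit + heat-pump rebates — 77 k$, 334 total.

334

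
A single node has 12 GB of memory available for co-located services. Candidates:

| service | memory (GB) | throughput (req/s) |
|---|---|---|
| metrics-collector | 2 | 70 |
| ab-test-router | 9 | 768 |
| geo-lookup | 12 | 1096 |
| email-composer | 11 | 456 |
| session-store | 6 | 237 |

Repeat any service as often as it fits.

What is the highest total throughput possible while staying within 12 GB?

1096

By throughput per GB: geo-lookup 91.33, ab-test-router 85.33, email-composer 41.45 lead.
Geo-lookup uses 12 of the 12 GB and totals 1096.
Nothing else within 12 GB beats 1096.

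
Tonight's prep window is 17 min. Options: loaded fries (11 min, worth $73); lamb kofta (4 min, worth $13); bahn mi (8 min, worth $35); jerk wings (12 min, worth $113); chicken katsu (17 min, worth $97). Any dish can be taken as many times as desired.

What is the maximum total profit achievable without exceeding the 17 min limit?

126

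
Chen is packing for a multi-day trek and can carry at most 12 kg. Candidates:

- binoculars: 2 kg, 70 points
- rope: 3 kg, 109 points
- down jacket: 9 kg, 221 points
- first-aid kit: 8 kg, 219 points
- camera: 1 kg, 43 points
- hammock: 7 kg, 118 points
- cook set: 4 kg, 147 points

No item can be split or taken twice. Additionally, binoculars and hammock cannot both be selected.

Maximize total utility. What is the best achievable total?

371

Taking the top-ratio items first gives binoculars + rope + camera + cook set for 369 (10 kg).
Replace binoculars and cook set with first-aid kit: the trade gains 2 net, giving 371 at 12 kg.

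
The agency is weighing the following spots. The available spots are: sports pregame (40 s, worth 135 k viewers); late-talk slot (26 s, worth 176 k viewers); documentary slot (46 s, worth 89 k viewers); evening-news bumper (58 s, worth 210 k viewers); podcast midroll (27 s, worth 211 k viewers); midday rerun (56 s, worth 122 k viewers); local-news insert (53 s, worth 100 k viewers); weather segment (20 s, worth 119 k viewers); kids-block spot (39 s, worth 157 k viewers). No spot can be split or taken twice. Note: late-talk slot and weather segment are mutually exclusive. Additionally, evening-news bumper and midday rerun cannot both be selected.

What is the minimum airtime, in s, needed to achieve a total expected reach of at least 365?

Need the lightest bundle worth ≥ 365.
late-talk slot + podcast midroll: 387 expected reach at 53 s.
Any bundle with less than 53 s falls short of 365.

53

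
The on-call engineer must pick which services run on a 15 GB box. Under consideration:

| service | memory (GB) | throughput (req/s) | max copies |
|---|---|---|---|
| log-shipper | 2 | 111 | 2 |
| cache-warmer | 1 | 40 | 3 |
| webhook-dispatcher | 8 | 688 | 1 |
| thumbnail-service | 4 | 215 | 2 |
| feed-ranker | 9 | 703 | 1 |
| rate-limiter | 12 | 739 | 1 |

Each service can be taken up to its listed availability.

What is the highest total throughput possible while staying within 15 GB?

Taking the top-ratio services first gives 2×log-shipper + 3×cache-warmer + webhook-dispatcher for 1030 (15 GB).
The 4 GB tied up in log-shipper and 2×cache-warmer is better spent on thumbnail-service — total rises to 1054 (15 GB).
Every other selection either busts 15 GB or exceeds an availability limit or fails to beat 1054.

1054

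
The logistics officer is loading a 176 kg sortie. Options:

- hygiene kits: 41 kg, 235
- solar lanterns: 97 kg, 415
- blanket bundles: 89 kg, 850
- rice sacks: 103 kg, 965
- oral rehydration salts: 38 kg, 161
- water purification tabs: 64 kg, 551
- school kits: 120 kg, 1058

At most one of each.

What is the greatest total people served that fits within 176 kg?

Filling by ratio: blanket bundles + water purification tabs for 1401, with 23 kg left unused.
Replace blanket bundles with rice sacks: the trade gains 115 net, giving 1516 at 167 kg.
The spare 9 kg is too small for any remaining supply, and no exchange beats 1516.

1516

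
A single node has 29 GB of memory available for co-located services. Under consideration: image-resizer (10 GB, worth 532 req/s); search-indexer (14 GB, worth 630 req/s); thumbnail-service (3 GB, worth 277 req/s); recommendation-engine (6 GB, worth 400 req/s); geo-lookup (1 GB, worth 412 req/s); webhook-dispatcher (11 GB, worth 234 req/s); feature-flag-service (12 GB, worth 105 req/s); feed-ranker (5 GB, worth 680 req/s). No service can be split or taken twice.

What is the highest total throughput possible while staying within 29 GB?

2399

Greedy by ratio would take image-resizer + thumbnail-service + recommendation-engine + geo-lookup + feed-ranker: 25 GB used, total 2301.
Dropping image-resizer frees 10 GB; slotting in search-indexer (14 GB) lifts the total to 2399 at 29 GB.
Every other selection either busts 29 GB or fails to beat 2399.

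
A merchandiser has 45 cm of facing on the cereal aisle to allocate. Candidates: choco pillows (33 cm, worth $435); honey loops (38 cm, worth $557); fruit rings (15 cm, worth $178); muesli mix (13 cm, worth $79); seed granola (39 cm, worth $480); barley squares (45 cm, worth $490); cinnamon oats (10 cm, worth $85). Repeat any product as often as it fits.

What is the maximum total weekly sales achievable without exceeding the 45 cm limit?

557

Honey loops uses 38 of the 45 cm and totals 557.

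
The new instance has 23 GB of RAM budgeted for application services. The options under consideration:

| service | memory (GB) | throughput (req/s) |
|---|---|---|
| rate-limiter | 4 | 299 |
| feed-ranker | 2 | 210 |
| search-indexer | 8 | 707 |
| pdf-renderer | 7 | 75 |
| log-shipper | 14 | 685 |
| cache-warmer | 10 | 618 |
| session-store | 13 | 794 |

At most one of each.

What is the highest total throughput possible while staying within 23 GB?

A density-first pass picks rate-limiter + feed-ranker + search-indexer + pdf-renderer — 1291 at 21 GB.
The 11 GB tied up in rate-limiter and pdf-renderer is better spent on session-store — total rises to 1711 (23 GB).

1711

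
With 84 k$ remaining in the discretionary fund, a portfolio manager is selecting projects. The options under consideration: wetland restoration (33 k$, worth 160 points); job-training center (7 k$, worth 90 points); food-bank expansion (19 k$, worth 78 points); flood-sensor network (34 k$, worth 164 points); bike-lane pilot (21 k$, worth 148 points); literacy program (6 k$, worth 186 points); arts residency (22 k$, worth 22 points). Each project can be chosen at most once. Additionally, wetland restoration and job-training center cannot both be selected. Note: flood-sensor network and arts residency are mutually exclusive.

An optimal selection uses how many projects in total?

4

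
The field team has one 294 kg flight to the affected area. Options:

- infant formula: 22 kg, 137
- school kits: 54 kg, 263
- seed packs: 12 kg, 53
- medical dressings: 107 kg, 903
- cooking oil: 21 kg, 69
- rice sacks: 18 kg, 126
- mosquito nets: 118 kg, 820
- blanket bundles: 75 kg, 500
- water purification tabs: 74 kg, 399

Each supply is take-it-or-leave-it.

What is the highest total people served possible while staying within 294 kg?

2055

By people served per kg: medical dressings 8.44, rice sacks 7.00, mosquito nets 6.95, blanket bundles 6.67 lead.
Taking the top-ratio supplies first gives infant formula + seed packs + medical dressings + rice sacks + mosquito nets for 2039 (277 kg).
Replace seed packs with cooking oil: the trade gains 16 net, giving 2055 at 286 kg.
That's the maximum — no swap from here does better than 2055.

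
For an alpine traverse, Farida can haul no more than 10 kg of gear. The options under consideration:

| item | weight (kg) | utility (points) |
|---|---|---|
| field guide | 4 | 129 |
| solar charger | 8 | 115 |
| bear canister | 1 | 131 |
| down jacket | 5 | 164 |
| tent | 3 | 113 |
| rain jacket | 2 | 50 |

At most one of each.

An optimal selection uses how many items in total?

Best achievable utility is 424.
One optimal bundle: field guide + bear canister + down jacket (10 kg).
Every optimal selection uses 3 items.

3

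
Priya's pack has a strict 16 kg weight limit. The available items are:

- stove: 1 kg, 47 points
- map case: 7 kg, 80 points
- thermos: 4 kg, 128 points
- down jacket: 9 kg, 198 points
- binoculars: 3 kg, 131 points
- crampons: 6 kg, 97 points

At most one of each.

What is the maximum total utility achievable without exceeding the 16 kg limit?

457

The ratio heuristic lands on stove + thermos + binoculars + crampons (403) but leaves 2 kg idle.
Replace stove and crampons with down jacket: the trade gains 54 net, giving 457 at 16 kg.
The closest alternative, stove + thermos + binoculars + crampons, reaches only 403.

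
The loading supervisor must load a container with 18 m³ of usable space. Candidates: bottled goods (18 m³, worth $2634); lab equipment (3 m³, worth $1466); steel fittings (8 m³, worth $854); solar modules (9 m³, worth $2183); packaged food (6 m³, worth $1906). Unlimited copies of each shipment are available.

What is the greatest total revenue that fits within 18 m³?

8796

6×lab equipment uses 18 of the 18 m³ and totals 8796.
That's the maximum — no swap from here does better than 8796.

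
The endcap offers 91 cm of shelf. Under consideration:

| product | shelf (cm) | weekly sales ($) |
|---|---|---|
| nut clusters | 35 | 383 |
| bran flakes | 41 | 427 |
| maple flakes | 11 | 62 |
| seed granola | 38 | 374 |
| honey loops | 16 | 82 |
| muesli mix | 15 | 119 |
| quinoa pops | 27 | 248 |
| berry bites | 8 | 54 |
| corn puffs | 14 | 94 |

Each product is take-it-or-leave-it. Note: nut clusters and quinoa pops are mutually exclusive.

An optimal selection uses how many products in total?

Optimal total is 929.
nut clusters + bran flakes + muesli mix hits 929 at 91 cm.
Any selection reaching 929 contains exactly 3 products.

3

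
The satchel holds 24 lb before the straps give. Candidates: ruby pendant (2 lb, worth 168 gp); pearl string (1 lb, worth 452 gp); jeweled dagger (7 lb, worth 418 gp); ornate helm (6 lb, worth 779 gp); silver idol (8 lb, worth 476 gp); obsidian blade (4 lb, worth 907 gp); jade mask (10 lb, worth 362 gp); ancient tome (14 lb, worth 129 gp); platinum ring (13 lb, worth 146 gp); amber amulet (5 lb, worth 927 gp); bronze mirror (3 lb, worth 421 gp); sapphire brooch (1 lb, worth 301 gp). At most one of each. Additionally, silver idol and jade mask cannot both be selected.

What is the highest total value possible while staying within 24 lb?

Taking ruby pendant + pearl string + ornate helm + obsidian blade + amber amulet + bronze mirror + sapphire brooch: 22 lb used, 3955 in value.
Runner-up pearl string + ornate helm + obsidian blade + amber amulet + bronze mirror + sapphire brooch tops out at 3787.

3955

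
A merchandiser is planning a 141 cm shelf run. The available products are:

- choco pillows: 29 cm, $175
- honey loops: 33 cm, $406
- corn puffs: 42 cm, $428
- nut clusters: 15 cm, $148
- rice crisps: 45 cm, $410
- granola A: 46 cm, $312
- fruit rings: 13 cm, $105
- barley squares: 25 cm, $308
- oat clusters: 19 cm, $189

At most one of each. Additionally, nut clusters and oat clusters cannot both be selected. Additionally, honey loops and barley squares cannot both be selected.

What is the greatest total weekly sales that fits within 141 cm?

1433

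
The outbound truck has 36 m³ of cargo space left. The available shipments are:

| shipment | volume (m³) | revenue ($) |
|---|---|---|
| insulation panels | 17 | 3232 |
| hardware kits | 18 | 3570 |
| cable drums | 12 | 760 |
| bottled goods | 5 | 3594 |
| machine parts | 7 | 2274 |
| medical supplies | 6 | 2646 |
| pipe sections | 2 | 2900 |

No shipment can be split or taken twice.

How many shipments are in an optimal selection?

Best achievable revenue is 12710.
hardware kits + bottled goods + medical supplies + pipe sections hits 12710 at 31 m³.
Every optimal selection uses 4 shipments.

4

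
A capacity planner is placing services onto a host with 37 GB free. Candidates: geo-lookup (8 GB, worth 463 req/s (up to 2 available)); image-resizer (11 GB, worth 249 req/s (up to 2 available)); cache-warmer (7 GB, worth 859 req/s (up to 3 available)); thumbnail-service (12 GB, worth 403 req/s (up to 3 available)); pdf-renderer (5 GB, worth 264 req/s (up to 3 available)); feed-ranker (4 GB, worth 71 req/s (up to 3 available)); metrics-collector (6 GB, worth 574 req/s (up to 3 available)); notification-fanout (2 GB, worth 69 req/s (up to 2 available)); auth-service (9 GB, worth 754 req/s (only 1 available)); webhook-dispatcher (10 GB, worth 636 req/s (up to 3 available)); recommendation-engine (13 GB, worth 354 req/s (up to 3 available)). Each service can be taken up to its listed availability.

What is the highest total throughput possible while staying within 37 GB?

3905

A density-first pass picks 3×cache-warmer + 2×metrics-collector + 2×notification-fanout — 3863 at 37 GB.
Replace metrics-collector and 2×notification-fanout with auth-service: the trade gains 42 net, giving 3905 at 36 GB.
No other feasible combination exceeds 3905.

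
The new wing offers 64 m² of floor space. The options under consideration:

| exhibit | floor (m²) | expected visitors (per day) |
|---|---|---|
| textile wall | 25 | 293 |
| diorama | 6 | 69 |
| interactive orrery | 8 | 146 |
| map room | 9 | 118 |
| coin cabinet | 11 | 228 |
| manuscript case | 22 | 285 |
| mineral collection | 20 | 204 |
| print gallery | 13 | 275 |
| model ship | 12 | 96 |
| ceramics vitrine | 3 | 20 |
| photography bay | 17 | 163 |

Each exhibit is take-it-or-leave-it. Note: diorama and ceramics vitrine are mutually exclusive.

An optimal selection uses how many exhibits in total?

Optimal total is 1052.
interactive orrery + map room + coin cabinet + manuscript case + print gallery hits 1052 at 63 m².
Every optimal selection uses 5 exhibits.

5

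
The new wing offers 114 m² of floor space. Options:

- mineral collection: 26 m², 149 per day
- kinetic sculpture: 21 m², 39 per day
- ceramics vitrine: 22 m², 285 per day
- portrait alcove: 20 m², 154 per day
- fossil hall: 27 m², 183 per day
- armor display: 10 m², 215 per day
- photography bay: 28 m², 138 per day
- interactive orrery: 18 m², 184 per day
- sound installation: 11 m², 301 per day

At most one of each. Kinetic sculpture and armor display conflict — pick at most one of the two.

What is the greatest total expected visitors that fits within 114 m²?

1322

Taking ceramics vitrine + portrait alcove + fossil hall + armor display + interactive orrery + sound installation: 108 m² used, 1322 in expected visitors.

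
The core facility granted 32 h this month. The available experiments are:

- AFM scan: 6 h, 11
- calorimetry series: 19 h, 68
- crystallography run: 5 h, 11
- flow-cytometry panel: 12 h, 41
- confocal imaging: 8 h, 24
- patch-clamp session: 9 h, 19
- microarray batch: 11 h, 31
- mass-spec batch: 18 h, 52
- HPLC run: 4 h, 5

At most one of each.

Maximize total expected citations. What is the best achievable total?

Best packing: calorimetry series + flow-cytometry panel — 31 h, 109 total.
Next best is calorimetry series + crystallography run + confocal imaging at 103 (32 h) — short by 6.

109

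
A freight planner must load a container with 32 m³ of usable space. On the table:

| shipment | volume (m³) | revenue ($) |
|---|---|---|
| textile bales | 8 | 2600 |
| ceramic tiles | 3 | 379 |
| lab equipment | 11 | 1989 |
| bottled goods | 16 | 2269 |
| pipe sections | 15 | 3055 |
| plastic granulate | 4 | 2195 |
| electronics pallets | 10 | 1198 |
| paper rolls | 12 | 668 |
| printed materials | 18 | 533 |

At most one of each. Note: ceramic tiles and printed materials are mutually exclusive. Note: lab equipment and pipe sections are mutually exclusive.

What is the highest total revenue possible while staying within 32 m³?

8229

The ratio ordering already packs tightly: textile bales + ceramic tiles + pipe sections + plastic granulate, 30 m³, 8229.
Next best is textile bales + pipe sections + plastic granulate at 7850 (27 m³) — short by 379.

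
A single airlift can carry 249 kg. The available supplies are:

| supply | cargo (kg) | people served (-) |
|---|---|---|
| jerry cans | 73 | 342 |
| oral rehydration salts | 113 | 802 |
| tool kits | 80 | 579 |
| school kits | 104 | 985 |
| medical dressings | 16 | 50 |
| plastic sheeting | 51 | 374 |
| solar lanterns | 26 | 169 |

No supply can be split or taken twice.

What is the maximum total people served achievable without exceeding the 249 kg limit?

1956

Taking the top-ratio supplies first gives tool kits + school kits + plastic sheeting for 1938 (235 kg).
The 131 kg tied up in tool kits and plastic sheeting is better spent on oral rehydration salts + solar lanterns — total rises to 1956 (243 kg).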